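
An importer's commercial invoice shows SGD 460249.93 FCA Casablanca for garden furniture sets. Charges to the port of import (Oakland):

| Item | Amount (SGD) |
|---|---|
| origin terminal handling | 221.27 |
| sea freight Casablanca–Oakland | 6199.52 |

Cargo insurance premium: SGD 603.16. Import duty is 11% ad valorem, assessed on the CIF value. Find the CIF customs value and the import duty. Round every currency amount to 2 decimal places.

CIF value: SGD 467273.88; import duty: SGD 51400.13

CIF = FCA price + pre-shipment costs + freight + insurance
CIF = 460249.93 + 221.27 + 6199.52 + 603.16 = 467273.88
Import duty = 467273.88 × 11% = 51400.13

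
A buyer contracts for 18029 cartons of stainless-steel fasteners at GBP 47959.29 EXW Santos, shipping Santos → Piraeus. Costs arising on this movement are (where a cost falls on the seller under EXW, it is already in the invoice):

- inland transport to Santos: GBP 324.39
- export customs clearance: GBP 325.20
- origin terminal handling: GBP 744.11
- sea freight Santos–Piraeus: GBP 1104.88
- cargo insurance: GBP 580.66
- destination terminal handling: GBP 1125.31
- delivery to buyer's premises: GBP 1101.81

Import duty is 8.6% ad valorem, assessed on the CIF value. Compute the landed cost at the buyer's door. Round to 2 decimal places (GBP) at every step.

EXW: the seller makes goods available at their premises; the buyer bears all onward costs.
CIF value = EXW price + inland to port + export clearance + origin terminal + freight + insurance = 47959.29 + 324.39 + 325.20 + 744.11 + 1104.88 + 580.66 = 51038.53
Import duty = 51038.53 × 8.6% = 4389.31
Buyer bears: inland to port 324.39 + export clearance 325.20 + origin terminal 744.11 + freight 1104.88 + insurance 580.66 + destination terminal 1125.31 + delivery 1101.81 + duty 4389.31 = 9695.67
Landed cost = invoice 47959.29 + 9695.67 = 57654.96

Total landed cost: GBP 57654.96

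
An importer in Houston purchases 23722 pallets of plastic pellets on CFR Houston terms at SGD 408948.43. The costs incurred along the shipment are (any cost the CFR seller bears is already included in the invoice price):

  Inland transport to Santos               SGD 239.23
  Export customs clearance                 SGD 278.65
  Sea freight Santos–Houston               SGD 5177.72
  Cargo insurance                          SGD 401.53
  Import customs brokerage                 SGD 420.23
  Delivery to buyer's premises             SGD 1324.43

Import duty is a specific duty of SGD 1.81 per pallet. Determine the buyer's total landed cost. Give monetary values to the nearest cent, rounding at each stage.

CFR: the seller pays costs through ocean freight to the destination port, but not insurance.
Already in the invoice (seller's account under CFR): inland to port, export clearance, freight — exclude.
CIF value = CFR price + insurance = 408948.43 + 401.53 = 409349.96
Import duty = 23722 × 1.81 = 42936.82
Buyer bears: insurance 401.53 + brokerage 420.23 + delivery 1324.43 + duty 42936.82 = 45083.01
Landed cost = invoice 408948.43 + 45083.01 = 454031.44

Total landed cost: SGD 454031.44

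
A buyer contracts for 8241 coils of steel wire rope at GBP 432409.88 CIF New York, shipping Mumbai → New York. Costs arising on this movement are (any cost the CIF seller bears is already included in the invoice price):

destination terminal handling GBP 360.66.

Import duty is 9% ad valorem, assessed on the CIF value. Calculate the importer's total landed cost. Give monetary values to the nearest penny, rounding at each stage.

CIF: the seller pays costs through ocean freight and marine insurance to the destination port.
The CIF price already equals the CIF value: 432409.88
Import duty = 432409.88 × 9% = 38916.89
Buyer bears: destination terminal 360.66 + duty 38916.89 = 39277.55
Landed cost = invoice 432409.88 + 39277.55 = 471687.43

Total landed cost: GBP 471687.43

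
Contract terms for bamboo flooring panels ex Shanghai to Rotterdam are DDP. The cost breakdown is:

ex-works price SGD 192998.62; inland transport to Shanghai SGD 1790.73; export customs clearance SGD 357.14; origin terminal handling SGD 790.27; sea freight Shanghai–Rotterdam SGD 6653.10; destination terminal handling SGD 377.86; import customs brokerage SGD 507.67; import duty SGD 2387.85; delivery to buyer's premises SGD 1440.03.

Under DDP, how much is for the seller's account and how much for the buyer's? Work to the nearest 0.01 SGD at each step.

DDP: the seller bears all costs including import duty.
Seller's account: goods 192998.62 + inland to port 1790.73 + export clearance 357.14 + origin terminal 790.27 + freight 6653.10 + destination terminal 377.86 + brokerage 507.67 + duty 2387.85 + delivery 1440.03 = 207303.27
Buyer's account: 0.00

Seller: SGD 207303.27; buyer: SGD 0.00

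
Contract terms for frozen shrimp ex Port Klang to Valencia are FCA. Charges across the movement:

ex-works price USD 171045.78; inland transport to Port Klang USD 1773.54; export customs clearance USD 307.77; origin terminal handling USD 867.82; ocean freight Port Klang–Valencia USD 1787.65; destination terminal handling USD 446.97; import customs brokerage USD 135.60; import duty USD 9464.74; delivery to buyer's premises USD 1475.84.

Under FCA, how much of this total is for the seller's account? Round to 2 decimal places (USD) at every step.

Seller's account: USD 173127.09

FCA: the seller delivers export-cleared goods to the carrier; the buyer bears costs from that point.
Seller's account: goods 171045.78 + inland to port 1773.54 + export clearance 307.77 = 173127.09
Buyer's account: origin terminal 867.82 + freight 1787.65 + destination terminal 446.97 + brokerage 135.60 + duty 9464.74 + delivery 1475.84 = 14178.62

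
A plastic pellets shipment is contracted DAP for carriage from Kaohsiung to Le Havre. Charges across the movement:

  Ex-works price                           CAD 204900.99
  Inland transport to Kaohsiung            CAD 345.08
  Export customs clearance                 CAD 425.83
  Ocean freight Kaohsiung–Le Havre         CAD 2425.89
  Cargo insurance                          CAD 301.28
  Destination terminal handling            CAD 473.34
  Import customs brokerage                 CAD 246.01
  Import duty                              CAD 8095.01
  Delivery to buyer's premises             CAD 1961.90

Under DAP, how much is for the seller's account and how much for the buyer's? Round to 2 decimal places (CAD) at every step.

Seller: CAD 210834.31; buyer: CAD 8341.02

DAP: the seller bears all costs to the named destination except import duty and clearance.
Seller's account: goods 204900.99 + inland to port 345.08 + export clearance 425.83 + freight 2425.89 + insurance 301.28 + destination terminal 473.34 + delivery 1961.90 = 210834.31
Buyer's account: brokerage 246.01 + duty 8095.01 = 8341.02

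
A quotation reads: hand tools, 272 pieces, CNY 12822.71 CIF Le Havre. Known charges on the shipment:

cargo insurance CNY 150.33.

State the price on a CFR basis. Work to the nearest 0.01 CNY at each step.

From CIF to CFR, the seller no longer bears: insurance.
CFR price = 12822.71 − 150.33 = 12672.38

CFR price: CNY 12672.38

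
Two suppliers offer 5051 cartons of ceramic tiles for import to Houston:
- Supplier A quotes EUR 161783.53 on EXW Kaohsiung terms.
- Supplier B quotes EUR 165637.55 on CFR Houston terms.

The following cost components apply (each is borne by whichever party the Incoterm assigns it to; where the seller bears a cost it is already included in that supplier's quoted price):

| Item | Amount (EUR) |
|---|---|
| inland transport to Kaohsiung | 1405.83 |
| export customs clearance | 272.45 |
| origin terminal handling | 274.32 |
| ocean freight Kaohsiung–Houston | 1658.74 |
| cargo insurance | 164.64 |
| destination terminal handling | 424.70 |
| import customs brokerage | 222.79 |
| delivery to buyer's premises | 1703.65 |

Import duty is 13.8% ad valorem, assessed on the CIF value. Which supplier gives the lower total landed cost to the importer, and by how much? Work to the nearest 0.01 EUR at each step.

Supplier A is cheaper by EUR 276.17

Supplier A (EXW):
CIF value = EXW price + inland to port + export clearance + origin terminal + freight + insurance = 161783.53 + 1405.83 + 272.45 + 274.32 + 1658.74 + 164.64 = 165559.51
Import duty = 165559.51 × 13.8% = 22847.21
Buyer bears (A): 1405.83 + 272.45 + 274.32 + 1658.74 + 164.64 + 424.70 + 222.79 + 1703.65 = 6127.12
Landed cost (A) = invoice 161783.53 + 6127.12 + duty 22847.21 = 190757.86
Supplier B (CFR):
CIF value = CFR price + insurance = 165637.55 + 164.64 = 165802.19
Import duty = 165802.19 × 13.8% = 22880.70
Buyer bears (B): 164.64 + 424.70 + 222.79 + 1703.65 = 2515.78
Landed cost (B) = invoice 165637.55 + 2515.78 + duty 22880.70 = 191034.03
Difference = |190757.86 − 191034.03| = 276.17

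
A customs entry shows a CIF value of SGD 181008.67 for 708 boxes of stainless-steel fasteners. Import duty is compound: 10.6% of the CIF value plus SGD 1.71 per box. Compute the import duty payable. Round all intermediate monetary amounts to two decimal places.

Ad valorem component: 181008.67 × 10.6% = 19186.92
Specific component: 708 × 1.71 = 1210.68
Import duty = 19186.92 + 1210.68 = 20397.60

Import duty: SGD 20397.60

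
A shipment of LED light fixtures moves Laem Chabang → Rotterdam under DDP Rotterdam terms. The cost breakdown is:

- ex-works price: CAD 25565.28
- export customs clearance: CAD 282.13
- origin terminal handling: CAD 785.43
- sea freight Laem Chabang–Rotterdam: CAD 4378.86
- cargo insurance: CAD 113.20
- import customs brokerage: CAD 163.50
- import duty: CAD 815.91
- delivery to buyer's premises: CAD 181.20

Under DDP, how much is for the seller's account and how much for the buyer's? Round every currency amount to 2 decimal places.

DDP: the seller bears all costs including import duty.
Seller's account: goods 25565.28 + export clearance 282.13 + origin terminal 785.43 + freight 4378.86 + insurance 113.20 + brokerage 163.50 + duty 815.91 + delivery 181.20 = 32285.51
Buyer's account: 0.00

Seller: CAD 32285.51; buyer: CAD 0.00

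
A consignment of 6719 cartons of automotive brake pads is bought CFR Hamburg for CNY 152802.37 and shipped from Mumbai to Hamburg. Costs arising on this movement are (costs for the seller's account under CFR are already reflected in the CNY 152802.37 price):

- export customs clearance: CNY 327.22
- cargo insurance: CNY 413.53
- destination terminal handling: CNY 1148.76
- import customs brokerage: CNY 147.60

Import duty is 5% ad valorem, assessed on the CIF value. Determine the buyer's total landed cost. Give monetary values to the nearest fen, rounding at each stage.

Total landed cost: CNY 162173.06

CFR: the seller pays costs through ocean freight to the destination port, but not insurance.
Already in the invoice (seller's account under CFR): export clearance — exclude.
CIF value = CFR price + insurance = 152802.37 + 413.53 = 153215.90
Import duty = 153215.90 × 5% = 7660.80
Buyer bears: insurance 413.53 + destination terminal 1148.76 + brokerage 147.60 + duty 7660.80 = 9370.69
Landed cost = invoice 152802.37 + 9370.69 = 162173.06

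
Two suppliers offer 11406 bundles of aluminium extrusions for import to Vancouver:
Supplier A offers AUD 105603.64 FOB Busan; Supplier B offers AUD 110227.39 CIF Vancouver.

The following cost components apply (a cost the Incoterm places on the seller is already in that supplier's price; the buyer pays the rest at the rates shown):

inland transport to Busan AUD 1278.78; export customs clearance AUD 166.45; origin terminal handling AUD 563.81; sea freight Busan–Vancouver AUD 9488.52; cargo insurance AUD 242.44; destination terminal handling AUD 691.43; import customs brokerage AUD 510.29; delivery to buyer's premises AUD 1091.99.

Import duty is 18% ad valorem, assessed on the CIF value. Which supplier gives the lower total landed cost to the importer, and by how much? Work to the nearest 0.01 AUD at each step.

Supplier A (FOB):
CIF value = FOB price + freight + insurance = 105603.64 + 9488.52 + 242.44 = 115334.60
Import duty = 115334.60 × 18% = 20760.23
Buyer bears (A): 9488.52 + 242.44 + 691.43 + 510.29 + 1091.99 = 12024.67
Landed cost (A) = invoice 105603.64 + 12024.67 + duty 20760.23 = 138388.54
Supplier B (CIF):
The CIF price already equals the CIF value: 110227.39
Import duty = 110227.39 × 18% = 19840.93
Buyer bears (B): 691.43 + 510.29 + 1091.99 = 2293.71
Landed cost (B) = invoice 110227.39 + 2293.71 + duty 19840.93 = 132362.03
Difference = |138388.54 − 132362.03| = 6026.51

Supplier B is cheaper by AUD 6026.51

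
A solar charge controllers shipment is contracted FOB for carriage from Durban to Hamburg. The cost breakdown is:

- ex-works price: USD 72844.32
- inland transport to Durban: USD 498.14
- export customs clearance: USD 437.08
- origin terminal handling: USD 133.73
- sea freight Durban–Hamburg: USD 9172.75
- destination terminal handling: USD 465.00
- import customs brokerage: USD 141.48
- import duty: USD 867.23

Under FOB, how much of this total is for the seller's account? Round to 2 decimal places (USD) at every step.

FOB: the seller bears costs until goods are on board at the origin port; the buyer bears freight, insurance and all costs thereafter.
Seller's account: goods 72844.32 + inland to port 498.14 + export clearance 437.08 + origin terminal 133.73 = 73913.27
Buyer's account: freight 9172.75 + destination terminal 465.00 + brokerage 141.48 + duty 867.23 = 10646.46

Seller's account: USD 73913.27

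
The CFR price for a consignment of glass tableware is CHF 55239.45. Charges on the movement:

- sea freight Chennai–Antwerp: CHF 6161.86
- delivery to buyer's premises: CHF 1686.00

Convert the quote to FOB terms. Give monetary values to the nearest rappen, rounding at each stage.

FOB price: CHF 49077.59

Not relevant to the conversion: delivery — on the buyer under both terms; not part of either seller's price.
From CFR to FOB, the seller no longer bears: freight.
FOB price = 55239.45 − 6161.86 = 49077.59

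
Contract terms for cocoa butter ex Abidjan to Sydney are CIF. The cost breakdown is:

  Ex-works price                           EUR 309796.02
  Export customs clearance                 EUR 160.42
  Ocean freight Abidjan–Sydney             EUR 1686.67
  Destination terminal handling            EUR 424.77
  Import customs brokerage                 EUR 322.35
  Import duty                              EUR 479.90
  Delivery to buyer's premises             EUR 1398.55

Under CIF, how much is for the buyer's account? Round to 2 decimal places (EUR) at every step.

Buyer's account: EUR 2625.57

CIF: the seller pays costs through ocean freight and marine insurance to the destination port.
Seller's account: goods 309796.02 + export clearance 160.42 + freight 1686.67 = 311643.11
Buyer's account: destination terminal 424.77 + brokerage 322.35 + duty 479.90 + delivery 1398.55 = 2625.57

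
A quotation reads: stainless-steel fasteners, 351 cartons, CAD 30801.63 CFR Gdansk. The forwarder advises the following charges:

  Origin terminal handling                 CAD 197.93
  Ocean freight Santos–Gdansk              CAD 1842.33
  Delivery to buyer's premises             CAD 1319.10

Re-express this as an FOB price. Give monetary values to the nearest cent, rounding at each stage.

FOB price: CAD 28959.30

Not relevant to the conversion: origin terminal — on the seller under both CFR and FOB; already in the CFR price and stays in the FOB price. delivery — on the buyer under both terms; not part of either seller's price.
From CFR to FOB, the seller no longer bears: freight.
FOB price = 30801.63 − 1842.33 = 28959.30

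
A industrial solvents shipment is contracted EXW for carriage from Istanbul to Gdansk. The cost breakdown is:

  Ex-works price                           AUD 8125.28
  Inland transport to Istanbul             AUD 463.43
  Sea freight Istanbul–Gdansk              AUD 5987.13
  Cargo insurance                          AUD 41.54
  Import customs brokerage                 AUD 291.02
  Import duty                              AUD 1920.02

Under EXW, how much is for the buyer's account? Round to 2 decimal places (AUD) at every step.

EXW: the seller makes goods available at their premises; the buyer bears all onward costs.
Seller's account: goods 8125.28 = 8125.28
Buyer's account: inland to port 463.43 + freight 5987.13 + insurance 41.54 + brokerage 291.02 + duty 1920.02 = 8703.14

Buyer's account: AUD 8703.14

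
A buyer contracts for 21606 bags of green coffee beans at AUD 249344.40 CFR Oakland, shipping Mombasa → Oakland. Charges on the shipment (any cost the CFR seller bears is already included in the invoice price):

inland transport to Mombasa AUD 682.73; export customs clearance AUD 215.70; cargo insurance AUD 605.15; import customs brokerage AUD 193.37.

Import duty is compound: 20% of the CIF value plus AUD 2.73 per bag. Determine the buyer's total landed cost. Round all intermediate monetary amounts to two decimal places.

CFR: the seller pays costs through ocean freight to the destination port, but not insurance.
Already in the invoice (seller's account under CFR): inland to port, export clearance — exclude.
CIF value = CFR price + insurance = 249344.40 + 605.15 = 249949.55
Ad valorem component: 249949.55 × 20% = 49989.91
Specific component: 21606 × 2.73 = 58984.38
Import duty = 49989.91 + 58984.38 = 108974.29
Buyer bears: insurance 605.15 + brokerage 193.37 + duty 108974.29 = 109772.81
Landed cost = invoice 249344.40 + 109772.81 = 359117.21

Total landed cost: AUD 359117.21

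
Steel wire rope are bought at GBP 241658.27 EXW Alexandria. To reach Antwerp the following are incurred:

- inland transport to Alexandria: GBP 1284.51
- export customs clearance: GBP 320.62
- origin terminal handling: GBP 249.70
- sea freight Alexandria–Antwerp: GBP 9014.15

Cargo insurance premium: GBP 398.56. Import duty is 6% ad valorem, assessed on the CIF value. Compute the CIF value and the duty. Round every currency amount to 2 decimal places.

CIF value: GBP 252925.81; import duty: GBP 15175.55

CIF = EXW price + pre-shipment costs + freight + insurance
CIF = 241658.27 + 1284.51 + 320.62 + 249.70 + 9014.15 + 398.56 = 252925.81
Import duty = 252925.81 × 6% = 15175.55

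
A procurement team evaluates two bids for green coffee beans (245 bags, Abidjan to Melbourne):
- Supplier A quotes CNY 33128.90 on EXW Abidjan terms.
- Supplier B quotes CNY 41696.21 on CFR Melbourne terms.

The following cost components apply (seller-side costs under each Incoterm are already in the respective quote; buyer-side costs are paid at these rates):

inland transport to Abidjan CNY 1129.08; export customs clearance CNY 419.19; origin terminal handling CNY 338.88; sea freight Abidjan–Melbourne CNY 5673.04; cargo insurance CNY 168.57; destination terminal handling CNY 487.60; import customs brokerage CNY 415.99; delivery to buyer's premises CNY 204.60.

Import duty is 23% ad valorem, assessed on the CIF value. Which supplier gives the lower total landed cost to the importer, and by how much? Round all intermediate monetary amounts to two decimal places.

Supplier A is cheaper by CNY 1238.76

Supplier A (EXW):
CIF value = EXW price + inland to port + export clearance + origin terminal + freight + insurance = 33128.90 + 1129.08 + 419.19 + 338.88 + 5673.04 + 168.57 = 40857.66
Import duty = 40857.66 × 23% = 9397.26
Buyer bears (A): 1129.08 + 419.19 + 338.88 + 5673.04 + 168.57 + 487.60 + 415.99 + 204.60 = 8836.95
Landed cost (A) = invoice 33128.90 + 8836.95 + duty 9397.26 = 51363.11
Supplier B (CFR):
CIF value = CFR price + insurance = 41696.21 + 168.57 = 41864.78
Import duty = 41864.78 × 23% = 9628.90
Buyer bears (B): 168.57 + 487.60 + 415.99 + 204.60 = 1276.76
Landed cost (B) = invoice 41696.21 + 1276.76 + duty 9628.90 = 52601.87
Difference = |51363.11 − 52601.87| = 1238.76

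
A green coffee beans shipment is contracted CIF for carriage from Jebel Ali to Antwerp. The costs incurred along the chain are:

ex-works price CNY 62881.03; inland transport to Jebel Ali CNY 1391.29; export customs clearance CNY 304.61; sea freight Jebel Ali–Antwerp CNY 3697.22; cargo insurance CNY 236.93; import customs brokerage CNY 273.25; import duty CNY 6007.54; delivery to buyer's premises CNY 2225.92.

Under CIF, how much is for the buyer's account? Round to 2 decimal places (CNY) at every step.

CIF: the seller pays costs through ocean freight and marine insurance to the destination port.
Seller's account: goods 62881.03 + inland to port 1391.29 + export clearance 304.61 + freight 3697.22 + insurance 236.93 = 68511.08
Buyer's account: brokerage 273.25 + duty 6007.54 + delivery 2225.92 = 8506.71

Buyer's account: CNY 8506.71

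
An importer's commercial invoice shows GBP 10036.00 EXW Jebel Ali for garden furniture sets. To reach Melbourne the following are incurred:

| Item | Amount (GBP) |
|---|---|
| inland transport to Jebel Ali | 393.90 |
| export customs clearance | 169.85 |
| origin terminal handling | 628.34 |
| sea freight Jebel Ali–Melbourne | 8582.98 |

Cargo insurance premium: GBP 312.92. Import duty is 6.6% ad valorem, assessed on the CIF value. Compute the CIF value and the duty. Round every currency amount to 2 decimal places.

CIF = EXW price + pre-shipment costs + freight + insurance
CIF = 10036.00 + 393.90 + 169.85 + 628.34 + 8582.98 + 312.92 = 20123.99
Import duty = 20123.99 × 6.6% = 1328.18

CIF value: GBP 20123.99; import duty: GBP 1328.18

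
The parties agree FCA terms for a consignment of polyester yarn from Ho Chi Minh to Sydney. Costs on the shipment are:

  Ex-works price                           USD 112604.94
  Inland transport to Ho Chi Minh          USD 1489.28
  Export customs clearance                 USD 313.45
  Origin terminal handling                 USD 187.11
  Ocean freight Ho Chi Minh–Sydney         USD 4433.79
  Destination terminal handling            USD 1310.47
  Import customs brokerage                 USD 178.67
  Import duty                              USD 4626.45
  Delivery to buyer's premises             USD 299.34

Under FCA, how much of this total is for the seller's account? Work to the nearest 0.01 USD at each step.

FCA: the seller delivers export-cleared goods to the carrier; the buyer bears costs from that point.
Seller's account: goods 112604.94 + inland to port 1489.28 + export clearance 313.45 = 114407.67
Buyer's account: origin terminal 187.11 + freight 4433.79 + destination terminal 1310.47 + brokerage 178.67 + duty 4626.45 + delivery 299.34 = 11035.83

Seller's account: USD 114407.67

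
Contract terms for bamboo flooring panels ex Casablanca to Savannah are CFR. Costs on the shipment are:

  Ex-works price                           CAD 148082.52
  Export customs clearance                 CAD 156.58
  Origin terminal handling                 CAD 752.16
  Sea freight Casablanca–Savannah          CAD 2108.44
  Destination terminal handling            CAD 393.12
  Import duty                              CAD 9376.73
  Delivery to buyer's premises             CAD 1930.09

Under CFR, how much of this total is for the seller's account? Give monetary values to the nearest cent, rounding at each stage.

Seller's account: CAD 151099.70

CFR: the seller pays costs through ocean freight to the destination port, but not insurance.
Seller's account: goods 148082.52 + export clearance 156.58 + origin terminal 752.16 + freight 2108.44 = 151099.70
Buyer's account: destination terminal 393.12 + duty 9376.73 + delivery 1930.09 = 11699.94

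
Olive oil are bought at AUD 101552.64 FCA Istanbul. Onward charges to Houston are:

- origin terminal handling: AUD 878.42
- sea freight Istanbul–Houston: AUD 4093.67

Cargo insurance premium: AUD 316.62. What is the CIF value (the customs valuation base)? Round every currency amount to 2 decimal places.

CIF value: AUD 106841.35

CIF = FCA price + pre-shipment costs + freight + insurance
CIF = 101552.64 + 878.42 + 4093.67 + 316.62 = 106841.35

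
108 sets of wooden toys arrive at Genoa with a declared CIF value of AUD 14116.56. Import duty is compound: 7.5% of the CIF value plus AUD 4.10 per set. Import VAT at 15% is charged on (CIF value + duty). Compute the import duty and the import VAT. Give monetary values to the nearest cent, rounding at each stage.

Import duty: AUD 1501.54; import VAT: AUD 2342.72

Ad valorem component: 14116.56 × 7.5% = 1058.74
Specific component: 108 × 4.10 = 442.80
Import duty = 1058.74 + 442.80 = 1501.54
VAT base = CIF + duty = 14116.56 + 1501.54 = 15618.10
Import VAT = 15618.10 × 15% = 2342.72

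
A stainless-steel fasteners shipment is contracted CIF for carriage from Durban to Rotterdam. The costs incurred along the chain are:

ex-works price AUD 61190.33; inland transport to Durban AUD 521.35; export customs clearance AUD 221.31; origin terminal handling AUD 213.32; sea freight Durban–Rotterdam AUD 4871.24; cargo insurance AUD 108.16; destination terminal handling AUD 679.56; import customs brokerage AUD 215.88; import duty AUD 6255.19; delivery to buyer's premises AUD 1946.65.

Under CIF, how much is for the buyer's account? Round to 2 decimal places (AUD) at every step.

CIF: the seller pays costs through ocean freight and marine insurance to the destination port.
Seller's account: goods 61190.33 + inland to port 521.35 + export clearance 221.31 + origin terminal 213.32 + freight 4871.24 + insurance 108.16 = 67125.71
Buyer's account: destination terminal 679.56 + brokerage 215.88 + duty 6255.19 + delivery 1946.65 = 9097.28

Buyer's account: AUD 9097.28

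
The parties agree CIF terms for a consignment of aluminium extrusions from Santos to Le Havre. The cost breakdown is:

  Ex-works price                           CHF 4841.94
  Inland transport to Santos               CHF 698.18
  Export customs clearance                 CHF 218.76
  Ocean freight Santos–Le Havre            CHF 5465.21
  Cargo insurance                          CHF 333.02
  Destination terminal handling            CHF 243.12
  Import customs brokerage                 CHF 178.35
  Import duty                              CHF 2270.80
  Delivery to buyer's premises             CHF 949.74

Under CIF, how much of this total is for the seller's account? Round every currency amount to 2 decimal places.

Seller's account: CHF 11557.11

CIF: the seller pays costs through ocean freight and marine insurance to the destination port.
Seller's account: goods 4841.94 + inland to port 698.18 + export clearance 218.76 + freight 5465.21 + insurance 333.02 = 11557.11
Buyer's account: destination terminal 243.12 + brokerage 178.35 + duty 2270.80 + delivery 949.74 = 3642.01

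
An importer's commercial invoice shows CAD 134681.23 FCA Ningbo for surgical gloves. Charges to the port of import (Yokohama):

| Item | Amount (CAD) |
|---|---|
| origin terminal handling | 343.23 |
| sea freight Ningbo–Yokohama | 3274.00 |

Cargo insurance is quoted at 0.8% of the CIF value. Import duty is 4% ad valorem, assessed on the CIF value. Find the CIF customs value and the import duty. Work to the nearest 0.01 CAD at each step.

CIF value: CAD 139413.77; import duty: CAD 5576.55

Let C be the CIF value. C = FCA price + pre-shipment costs + freight + 0.8% × C
C − 0.8% × C = 134681.23 + 343.23 + 3274.00
0.992 × C = 138298.46
C = 138298.46 / 0.992 = 139413.77
Insurance premium = 0.8% × 139413.77 = 1115.31
Import duty = 139413.77 × 4% = 5576.55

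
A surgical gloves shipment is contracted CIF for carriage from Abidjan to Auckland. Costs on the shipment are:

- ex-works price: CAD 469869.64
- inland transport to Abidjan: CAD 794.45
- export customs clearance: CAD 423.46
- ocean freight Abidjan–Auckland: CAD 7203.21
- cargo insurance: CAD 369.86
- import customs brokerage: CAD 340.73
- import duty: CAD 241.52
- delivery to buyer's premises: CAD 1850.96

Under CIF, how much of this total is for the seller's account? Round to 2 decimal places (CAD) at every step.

CIF: the seller pays costs through ocean freight and marine insurance to the destination port.
Seller's account: goods 469869.64 + inland to port 794.45 + export clearance 423.46 + freight 7203.21 + insurance 369.86 = 478660.62
Buyer's account: brokerage 340.73 + duty 241.52 + delivery 1850.96 = 2433.21

Seller's account: CAD 478660.62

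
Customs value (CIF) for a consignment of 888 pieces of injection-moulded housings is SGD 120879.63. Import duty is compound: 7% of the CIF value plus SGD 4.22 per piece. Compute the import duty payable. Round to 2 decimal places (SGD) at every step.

Ad valorem component: 120879.63 × 7% = 8461.57
Specific component: 888 × 4.22 = 3747.36
Import duty = 8461.57 + 3747.36 = 12208.93

Import duty: SGD 12208.93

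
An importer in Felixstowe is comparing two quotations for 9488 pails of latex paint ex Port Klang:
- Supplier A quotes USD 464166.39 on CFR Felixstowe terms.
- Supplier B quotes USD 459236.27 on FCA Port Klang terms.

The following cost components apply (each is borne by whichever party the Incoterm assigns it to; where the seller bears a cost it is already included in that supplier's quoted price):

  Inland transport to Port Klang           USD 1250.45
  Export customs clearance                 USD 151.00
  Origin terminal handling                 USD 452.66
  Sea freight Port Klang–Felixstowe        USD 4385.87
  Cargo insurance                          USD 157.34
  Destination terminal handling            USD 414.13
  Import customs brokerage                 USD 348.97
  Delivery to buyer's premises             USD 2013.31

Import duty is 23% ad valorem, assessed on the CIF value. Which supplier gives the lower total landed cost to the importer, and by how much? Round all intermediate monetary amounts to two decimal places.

Supplier A (CFR):
CIF value = CFR price + insurance = 464166.39 + 157.34 = 464323.73
Import duty = 464323.73 × 23% = 106794.46
Buyer bears (A): 157.34 + 414.13 + 348.97 + 2013.31 = 2933.75
Landed cost (A) = invoice 464166.39 + 2933.75 + duty 106794.46 = 573894.60
Supplier B (FCA):
CIF value = FCA price + origin terminal + freight + insurance = 459236.27 + 452.66 + 4385.87 + 157.34 = 464232.14
Import duty = 464232.14 × 23% = 106773.39
Buyer bears (B): 452.66 + 4385.87 + 157.34 + 414.13 + 348.97 + 2013.31 = 7772.28
Landed cost (B) = invoice 459236.27 + 7772.28 + duty 106773.39 = 573781.94
Difference = |573894.60 − 573781.94| = 112.66

Supplier B is cheaper by USD 112.66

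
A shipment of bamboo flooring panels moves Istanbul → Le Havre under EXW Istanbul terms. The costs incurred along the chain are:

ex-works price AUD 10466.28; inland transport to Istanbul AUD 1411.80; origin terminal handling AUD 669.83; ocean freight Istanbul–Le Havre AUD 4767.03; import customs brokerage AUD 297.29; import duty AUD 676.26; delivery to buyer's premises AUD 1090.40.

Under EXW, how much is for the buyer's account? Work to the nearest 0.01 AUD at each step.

EXW: the seller makes goods available at their premises; the buyer bears all onward costs.
Seller's account: goods 10466.28 = 10466.28
Buyer's account: inland to port 1411.80 + origin terminal 669.83 + freight 4767.03 + brokerage 297.29 + duty 676.26 + delivery 1090.40 = 8912.61

Buyer's account: AUD 8912.61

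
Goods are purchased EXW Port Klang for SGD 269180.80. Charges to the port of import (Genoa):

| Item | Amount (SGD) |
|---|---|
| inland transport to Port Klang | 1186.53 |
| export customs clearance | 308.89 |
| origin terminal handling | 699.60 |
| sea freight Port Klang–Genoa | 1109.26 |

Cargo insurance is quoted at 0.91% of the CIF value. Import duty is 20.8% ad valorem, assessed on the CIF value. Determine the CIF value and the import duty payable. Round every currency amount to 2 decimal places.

CIF value: SGD 274987.47; import duty: SGD 57197.39

Let C be the CIF value. C = EXW price + pre-shipment costs + freight + 0.91% × C
C − 0.91% × C = 269180.80 + 1186.53 + 308.89 + 699.60 + 1109.26
0.9909 × C = 272485.08
C = 272485.08 / 0.9909 = 274987.47
Insurance premium = 0.91% × 274987.47 = 2502.39
Import duty = 274987.47 × 20.8% = 57197.39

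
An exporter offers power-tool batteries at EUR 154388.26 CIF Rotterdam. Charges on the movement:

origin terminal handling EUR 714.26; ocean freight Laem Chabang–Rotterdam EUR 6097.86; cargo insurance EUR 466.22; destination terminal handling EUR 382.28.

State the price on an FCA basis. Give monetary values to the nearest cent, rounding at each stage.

Not relevant to the conversion: destination terminal — on the buyer under both terms; not part of either seller's price.
From CIF to FCA, the seller no longer bears: origin terminal, freight, insurance.
FCA price = 154388.26 − 714.26 − 6097.86 − 466.22 = 147109.92

FCA price: EUR 147109.92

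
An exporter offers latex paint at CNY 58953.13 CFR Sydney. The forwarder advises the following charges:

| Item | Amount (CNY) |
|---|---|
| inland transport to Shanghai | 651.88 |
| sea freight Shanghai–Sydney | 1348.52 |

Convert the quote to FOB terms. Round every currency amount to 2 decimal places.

Not relevant to the conversion: inland to port — on the seller under both CFR and FOB; already in the CFR price and stays in the FOB price.
From CFR to FOB, the seller no longer bears: freight.
FOB price = 58953.13 − 1348.52 = 57604.61

FOB price: CNY 57604.61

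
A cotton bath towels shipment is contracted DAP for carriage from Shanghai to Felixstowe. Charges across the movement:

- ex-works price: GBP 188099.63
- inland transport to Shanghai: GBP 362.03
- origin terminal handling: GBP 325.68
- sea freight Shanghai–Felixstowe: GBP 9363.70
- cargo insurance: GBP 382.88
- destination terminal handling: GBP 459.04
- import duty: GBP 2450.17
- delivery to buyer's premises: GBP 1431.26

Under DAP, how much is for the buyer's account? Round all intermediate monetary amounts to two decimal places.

DAP: the seller bears all costs to the named destination except import duty and clearance.
Seller's account: goods 188099.63 + inland to port 362.03 + origin terminal 325.68 + freight 9363.70 + insurance 382.88 + destination terminal 459.04 + delivery 1431.26 = 200424.22
Buyer's account: duty 2450.17 = 2450.17

Buyer's account: GBP 2450.17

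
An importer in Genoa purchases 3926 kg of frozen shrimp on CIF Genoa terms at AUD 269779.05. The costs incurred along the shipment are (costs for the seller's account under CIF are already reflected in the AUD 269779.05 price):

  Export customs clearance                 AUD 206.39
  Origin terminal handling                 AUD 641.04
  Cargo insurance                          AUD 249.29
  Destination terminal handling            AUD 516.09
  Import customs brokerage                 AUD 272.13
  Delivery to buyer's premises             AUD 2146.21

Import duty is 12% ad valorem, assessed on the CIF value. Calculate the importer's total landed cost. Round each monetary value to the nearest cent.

CIF: the seller pays costs through ocean freight and marine insurance to the destination port.
Already in the invoice (seller's account under CIF): export clearance, origin terminal, insurance — exclude.
The CIF price already equals the CIF value: 269779.05
Import duty = 269779.05 × 12% = 32373.49
Buyer bears: destination terminal 516.09 + brokerage 272.13 + delivery 2146.21 + duty 32373.49 = 35307.92
Landed cost = invoice 269779.05 + 35307.92 = 305086.97

Total landed cost: AUD 305086.97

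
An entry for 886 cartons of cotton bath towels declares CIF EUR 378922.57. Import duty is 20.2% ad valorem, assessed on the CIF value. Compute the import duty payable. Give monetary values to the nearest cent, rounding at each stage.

Import duty: EUR 76542.36

Import duty = 378922.57 × 20.2% = 76542.36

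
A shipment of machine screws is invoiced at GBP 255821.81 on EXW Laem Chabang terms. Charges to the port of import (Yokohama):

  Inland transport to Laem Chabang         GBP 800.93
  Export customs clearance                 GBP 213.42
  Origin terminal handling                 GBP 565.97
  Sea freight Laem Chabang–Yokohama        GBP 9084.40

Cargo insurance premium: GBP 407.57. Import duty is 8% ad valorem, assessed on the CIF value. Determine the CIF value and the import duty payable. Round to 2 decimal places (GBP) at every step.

CIF = EXW price + pre-shipment costs + freight + insurance
CIF = 255821.81 + 800.93 + 213.42 + 565.97 + 9084.40 + 407.57 = 266894.10
Import duty = 266894.10 × 8% = 21351.53

CIF value: GBP 266894.10; import duty: GBP 21351.53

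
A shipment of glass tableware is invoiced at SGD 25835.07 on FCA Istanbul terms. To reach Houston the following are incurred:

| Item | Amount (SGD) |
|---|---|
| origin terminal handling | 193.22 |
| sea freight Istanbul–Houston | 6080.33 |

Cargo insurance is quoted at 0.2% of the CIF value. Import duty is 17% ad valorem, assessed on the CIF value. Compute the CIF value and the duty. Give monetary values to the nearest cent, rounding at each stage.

CIF value: SGD 32172.97; import duty: SGD 5469.40

Let C be the CIF value. C = FCA price + pre-shipment costs + freight + 0.2% × C
C − 0.2% × C = 25835.07 + 193.22 + 6080.33
0.998 × C = 32108.62
C = 32108.62 / 0.998 = 32172.97
Insurance premium = 0.2% × 32172.97 = 64.35
Import duty = 32172.97 × 17% = 5469.40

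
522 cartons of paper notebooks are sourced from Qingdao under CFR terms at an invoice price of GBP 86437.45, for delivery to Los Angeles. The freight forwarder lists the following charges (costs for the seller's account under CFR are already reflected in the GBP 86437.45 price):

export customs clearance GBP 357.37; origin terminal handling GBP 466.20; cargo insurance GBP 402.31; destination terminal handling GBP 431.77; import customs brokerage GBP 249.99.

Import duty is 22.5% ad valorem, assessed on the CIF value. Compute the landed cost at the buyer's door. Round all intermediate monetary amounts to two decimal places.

CFR: the seller pays costs through ocean freight to the destination port, but not insurance.
Already in the invoice (seller's account under CFR): export clearance, origin terminal — exclude.
CIF value = CFR price + insurance = 86437.45 + 402.31 = 86839.76
Import duty = 86839.76 × 22.5% = 19538.95
Buyer bears: insurance 402.31 + destination terminal 431.77 + brokerage 249.99 + duty 19538.95 = 20623.02
Landed cost = invoice 86437.45 + 20623.02 = 107060.47

Total landed cost: GBP 107060.47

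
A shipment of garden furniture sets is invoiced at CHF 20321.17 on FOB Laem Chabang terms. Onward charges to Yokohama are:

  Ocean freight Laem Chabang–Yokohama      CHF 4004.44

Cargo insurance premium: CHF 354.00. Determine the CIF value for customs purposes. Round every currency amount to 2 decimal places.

CIF value: CHF 24679.61

CIF = FOB price + freight + insurance
CIF = 20321.17 + 4004.44 + 354.00 = 24679.61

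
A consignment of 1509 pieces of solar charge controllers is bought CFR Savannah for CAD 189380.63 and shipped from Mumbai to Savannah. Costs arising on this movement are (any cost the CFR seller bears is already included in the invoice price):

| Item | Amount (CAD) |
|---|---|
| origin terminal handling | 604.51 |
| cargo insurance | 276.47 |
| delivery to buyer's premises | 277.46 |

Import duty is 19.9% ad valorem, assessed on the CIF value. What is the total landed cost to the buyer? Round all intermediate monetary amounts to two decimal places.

CFR: the seller pays costs through ocean freight to the destination port, but not insurance.
Already in the invoice (seller's account under CFR): origin terminal — exclude.
CIF value = CFR price + insurance = 189380.63 + 276.47 = 189657.10
Import duty = 189657.10 × 19.9% = 37741.76
Buyer bears: insurance 276.47 + delivery 277.46 + duty 37741.76 = 38295.69
Landed cost = invoice 189380.63 + 38295.69 = 227676.32

Total landed cost: CAD 227676.32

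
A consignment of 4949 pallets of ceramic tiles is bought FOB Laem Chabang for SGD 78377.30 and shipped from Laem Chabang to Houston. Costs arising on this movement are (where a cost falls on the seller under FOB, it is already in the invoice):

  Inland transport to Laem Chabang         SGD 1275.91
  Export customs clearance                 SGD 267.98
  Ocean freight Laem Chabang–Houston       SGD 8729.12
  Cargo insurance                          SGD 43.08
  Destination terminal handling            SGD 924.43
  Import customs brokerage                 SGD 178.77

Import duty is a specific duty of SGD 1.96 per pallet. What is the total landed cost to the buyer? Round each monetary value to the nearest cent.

Total landed cost: SGD 97952.74

FOB: the seller bears costs until goods are on board at the origin port; the buyer bears freight, insurance and all costs thereafter.
Already in the invoice (seller's account under FOB): inland to port, export clearance — exclude.
CIF value = FOB price + freight + insurance = 78377.30 + 8729.12 + 43.08 = 87149.50
Import duty = 4949 × 1.96 = 9700.04
Buyer bears: freight 8729.12 + insurance 43.08 + destination terminal 924.43 + brokerage 178.77 + duty 9700.04 = 19575.44
Landed cost = invoice 78377.30 + 19575.44 = 97952.74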